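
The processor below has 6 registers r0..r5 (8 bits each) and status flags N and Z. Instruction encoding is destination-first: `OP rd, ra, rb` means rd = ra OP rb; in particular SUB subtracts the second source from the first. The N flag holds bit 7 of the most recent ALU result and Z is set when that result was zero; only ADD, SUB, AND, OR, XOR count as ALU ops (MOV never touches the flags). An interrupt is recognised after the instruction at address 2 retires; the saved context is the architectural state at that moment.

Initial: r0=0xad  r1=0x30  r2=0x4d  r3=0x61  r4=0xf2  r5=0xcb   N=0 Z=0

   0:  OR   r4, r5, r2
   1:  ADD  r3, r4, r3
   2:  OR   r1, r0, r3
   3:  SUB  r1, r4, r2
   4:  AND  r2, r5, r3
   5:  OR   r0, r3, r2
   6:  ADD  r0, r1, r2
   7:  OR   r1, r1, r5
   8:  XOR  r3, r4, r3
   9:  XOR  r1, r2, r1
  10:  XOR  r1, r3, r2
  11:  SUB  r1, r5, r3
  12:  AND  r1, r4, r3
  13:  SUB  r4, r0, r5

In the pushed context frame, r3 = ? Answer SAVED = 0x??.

SAVED = 0x30

after  0: r0=0xad r1=0x30 r2=0x4d r3=0x61 r4=0xcf r5=0xcb  N=1 Z=0
after  1: r0=0xad r1=0x30 r2=0x4d r3=0x30 r4=0xcf r5=0xcb  N=0 Z=0
after  2: r0=0xad r1=0xbd r2=0x4d r3=0x30 r4=0xcf r5=0xcb  N=1 Z=0
-- IRQ taken; context saved, return-PC = 3 --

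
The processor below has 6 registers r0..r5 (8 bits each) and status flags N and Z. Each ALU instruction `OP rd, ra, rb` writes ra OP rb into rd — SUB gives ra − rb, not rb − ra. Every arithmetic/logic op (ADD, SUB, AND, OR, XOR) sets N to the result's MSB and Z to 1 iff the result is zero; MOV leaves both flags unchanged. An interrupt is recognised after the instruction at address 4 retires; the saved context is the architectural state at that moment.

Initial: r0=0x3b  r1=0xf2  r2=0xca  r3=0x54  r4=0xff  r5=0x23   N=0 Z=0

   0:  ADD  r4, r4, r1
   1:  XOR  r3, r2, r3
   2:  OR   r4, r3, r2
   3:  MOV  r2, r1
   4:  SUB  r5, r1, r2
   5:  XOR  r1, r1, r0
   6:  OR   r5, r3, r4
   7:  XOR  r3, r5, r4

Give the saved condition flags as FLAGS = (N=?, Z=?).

FLAGS = (N=0, Z=1)

after  0: r0=0x3b r1=0xf2 r2=0xca r3=0x54 r4=0xf1 r5=0x23  N=1 Z=0
after  1: r0=0x3b r1=0xf2 r2=0xca r3=0x9e r4=0xf1 r5=0x23  N=1 Z=0
after  2: r0=0x3b r1=0xf2 r2=0xca r3=0x9e r4=0xde r5=0x23  N=1 Z=0
after  3: r0=0x3b r1=0xf2 r2=0xf2 r3=0x9e r4=0xde r5=0x23  N=1 Z=0
after  4: r0=0x3b r1=0xf2 r2=0xf2 r3=0x9e r4=0xde r5=0x00  N=0 Z=1
-- IRQ taken; context saved, return-PC = 5 --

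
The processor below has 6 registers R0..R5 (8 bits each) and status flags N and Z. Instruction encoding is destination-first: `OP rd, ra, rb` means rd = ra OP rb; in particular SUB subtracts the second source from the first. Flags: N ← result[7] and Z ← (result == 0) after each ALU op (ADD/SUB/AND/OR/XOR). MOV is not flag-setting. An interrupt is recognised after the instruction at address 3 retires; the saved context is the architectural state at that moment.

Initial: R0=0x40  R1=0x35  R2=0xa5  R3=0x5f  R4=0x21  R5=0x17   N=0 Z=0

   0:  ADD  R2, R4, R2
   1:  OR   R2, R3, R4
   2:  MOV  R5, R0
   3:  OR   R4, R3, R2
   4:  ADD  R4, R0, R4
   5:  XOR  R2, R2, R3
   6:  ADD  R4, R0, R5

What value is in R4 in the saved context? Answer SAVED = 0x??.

SAVED = 0x7f

after  0: R0=0x40 R1=0x35 R2=0xc6 R3=0x5f R4=0x21 R5=0x17  N=1 Z=0
after  1: R0=0x40 R1=0x35 R2=0x7f R3=0x5f R4=0x21 R5=0x17  N=0 Z=0
after  2: R0=0x40 R1=0x35 R2=0x7f R3=0x5f R4=0x21 R5=0x40  N=0 Z=0
after  3: R0=0x40 R1=0x35 R2=0x7f R3=0x5f R4=0x7f R5=0x40  N=0 Z=0
-- IRQ taken; context saved, return-PC = 4 --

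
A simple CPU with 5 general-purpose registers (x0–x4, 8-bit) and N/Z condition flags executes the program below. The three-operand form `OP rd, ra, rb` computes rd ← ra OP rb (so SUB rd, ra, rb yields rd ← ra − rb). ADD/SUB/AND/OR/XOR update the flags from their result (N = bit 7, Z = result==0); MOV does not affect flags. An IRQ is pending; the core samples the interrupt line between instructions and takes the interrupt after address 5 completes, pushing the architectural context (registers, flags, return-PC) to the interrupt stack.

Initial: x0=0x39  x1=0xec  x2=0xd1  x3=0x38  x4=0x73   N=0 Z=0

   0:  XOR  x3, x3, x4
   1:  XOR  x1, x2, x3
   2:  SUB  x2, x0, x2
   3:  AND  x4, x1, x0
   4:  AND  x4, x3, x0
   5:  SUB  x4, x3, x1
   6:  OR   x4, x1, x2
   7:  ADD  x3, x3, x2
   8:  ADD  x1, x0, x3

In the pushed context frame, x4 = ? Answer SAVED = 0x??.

after  0: x0=0x39 x1=0xec x2=0xd1 x3=0x4b x4=0x73  N=0 Z=0
after  1: x0=0x39 x1=0x9a x2=0xd1 x3=0x4b x4=0x73  N=1 Z=0
after  2: x0=0x39 x1=0x9a x2=0x68 x3=0x4b x4=0x73  N=0 Z=0
after  3: x0=0x39 x1=0x9a x2=0x68 x3=0x4b x4=0x18  N=0 Z=0
after  4: x0=0x39 x1=0x9a x2=0x68 x3=0x4b x4=0x09  N=0 Z=0
after  5: x0=0x39 x1=0x9a x2=0x68 x3=0x4b x4=0xb1  N=1 Z=0
-- IRQ taken; context saved, return-PC = 6 --

SAVED = 0xb1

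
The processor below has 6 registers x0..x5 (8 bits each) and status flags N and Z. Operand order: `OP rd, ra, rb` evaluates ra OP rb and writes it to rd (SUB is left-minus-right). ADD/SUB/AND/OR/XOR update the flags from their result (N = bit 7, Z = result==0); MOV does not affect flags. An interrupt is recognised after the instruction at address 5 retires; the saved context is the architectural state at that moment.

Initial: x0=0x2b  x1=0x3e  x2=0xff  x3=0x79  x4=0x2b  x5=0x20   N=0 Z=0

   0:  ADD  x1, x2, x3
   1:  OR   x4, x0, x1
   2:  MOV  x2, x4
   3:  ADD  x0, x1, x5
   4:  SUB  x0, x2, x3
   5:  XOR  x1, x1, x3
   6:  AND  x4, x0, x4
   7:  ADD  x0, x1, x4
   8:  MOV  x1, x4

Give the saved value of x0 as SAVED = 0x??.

after  0: x0=0x2b x1=0x78 x2=0xff x3=0x79 x4=0x2b x5=0x20  N=0 Z=0
after  1: x0=0x2b x1=0x78 x2=0xff x3=0x79 x4=0x7b x5=0x20  N=0 Z=0
after  2: x0=0x2b x1=0x78 x2=0x7b x3=0x79 x4=0x7b x5=0x20  N=0 Z=0
after  3: x0=0x98 x1=0x78 x2=0x7b x3=0x79 x4=0x7b x5=0x20  N=1 Z=0
after  4: x0=0x02 x1=0x78 x2=0x7b x3=0x79 x4=0x7b x5=0x20  N=0 Z=0
after  5: x0=0x02 x1=0x01 x2=0x7b x3=0x79 x4=0x7b x5=0x20  N=0 Z=0
-- IRQ taken; context saved, return-PC = 6 --

SAVED = 0x02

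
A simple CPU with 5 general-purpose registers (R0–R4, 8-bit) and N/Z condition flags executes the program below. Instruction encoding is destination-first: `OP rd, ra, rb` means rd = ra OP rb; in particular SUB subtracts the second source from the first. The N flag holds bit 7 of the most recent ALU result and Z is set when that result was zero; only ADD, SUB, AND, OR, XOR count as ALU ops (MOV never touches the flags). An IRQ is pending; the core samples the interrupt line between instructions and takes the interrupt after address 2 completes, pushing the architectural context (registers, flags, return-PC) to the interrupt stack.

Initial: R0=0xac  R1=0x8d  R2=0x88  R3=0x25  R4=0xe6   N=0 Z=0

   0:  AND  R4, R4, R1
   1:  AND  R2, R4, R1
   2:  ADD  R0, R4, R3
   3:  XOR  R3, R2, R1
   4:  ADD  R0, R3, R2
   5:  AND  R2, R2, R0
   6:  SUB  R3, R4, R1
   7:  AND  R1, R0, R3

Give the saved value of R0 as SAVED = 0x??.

SAVED = 0xa9

after  0: R0=0xac R1=0x8d R2=0x88 R3=0x25 R4=0x84  N=1 Z=0
after  1: R0=0xac R1=0x8d R2=0x84 R3=0x25 R4=0x84  N=1 Z=0
after  2: R0=0xa9 R1=0x8d R2=0x84 R3=0x25 R4=0x84  N=1 Z=0
-- IRQ taken; context saved, return-PC = 3 --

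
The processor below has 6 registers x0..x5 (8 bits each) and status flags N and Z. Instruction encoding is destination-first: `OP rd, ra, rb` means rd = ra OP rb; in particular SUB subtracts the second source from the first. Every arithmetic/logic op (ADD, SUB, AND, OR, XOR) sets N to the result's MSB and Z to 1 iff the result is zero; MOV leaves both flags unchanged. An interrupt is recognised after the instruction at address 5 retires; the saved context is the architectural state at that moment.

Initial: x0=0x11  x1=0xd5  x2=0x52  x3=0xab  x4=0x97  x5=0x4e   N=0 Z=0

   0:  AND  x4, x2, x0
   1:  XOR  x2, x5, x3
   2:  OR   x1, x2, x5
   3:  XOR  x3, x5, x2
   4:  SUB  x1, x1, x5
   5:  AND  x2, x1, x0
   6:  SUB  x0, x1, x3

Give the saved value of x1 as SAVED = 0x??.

after  0: x0=0x11 x1=0xd5 x2=0x52 x3=0xab x4=0x10 x5=0x4e  N=0 Z=0
after  1: x0=0x11 x1=0xd5 x2=0xe5 x3=0xab x4=0x10 x5=0x4e  N=1 Z=0
after  2: x0=0x11 x1=0xef x2=0xe5 x3=0xab x4=0x10 x5=0x4e  N=1 Z=0
after  3: x0=0x11 x1=0xef x2=0xe5 x3=0xab x4=0x10 x5=0x4e  N=1 Z=0
after  4: x0=0x11 x1=0xa1 x2=0xe5 x3=0xab x4=0x10 x5=0x4e  N=1 Z=0
after  5: x0=0x11 x1=0xa1 x2=0x01 x3=0xab x4=0x10 x5=0x4e  N=0 Z=0
-- IRQ taken; context saved, return-PC = 6 --

SAVED = 0xa1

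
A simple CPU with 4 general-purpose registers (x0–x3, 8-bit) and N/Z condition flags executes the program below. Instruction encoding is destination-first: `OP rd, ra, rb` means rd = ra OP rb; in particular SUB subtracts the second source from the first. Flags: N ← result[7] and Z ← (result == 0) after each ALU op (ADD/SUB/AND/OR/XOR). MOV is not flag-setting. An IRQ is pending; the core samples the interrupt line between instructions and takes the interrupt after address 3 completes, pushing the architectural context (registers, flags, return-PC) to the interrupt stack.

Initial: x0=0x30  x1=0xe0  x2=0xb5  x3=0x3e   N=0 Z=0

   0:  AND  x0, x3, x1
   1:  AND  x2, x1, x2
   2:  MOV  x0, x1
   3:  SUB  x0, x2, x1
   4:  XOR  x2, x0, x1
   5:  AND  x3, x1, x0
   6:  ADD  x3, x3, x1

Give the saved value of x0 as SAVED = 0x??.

after  0: x0=0x20 x1=0xe0 x2=0xb5 x3=0x3e  N=0 Z=0
after  1: x0=0x20 x1=0xe0 x2=0xa0 x3=0x3e  N=1 Z=0
after  2: x0=0xe0 x1=0xe0 x2=0xa0 x3=0x3e  N=1 Z=0
after  3: x0=0xc0 x1=0xe0 x2=0xa0 x3=0x3e  N=1 Z=0
-- IRQ taken; context saved, return-PC = 4 --

SAVED = 0xc0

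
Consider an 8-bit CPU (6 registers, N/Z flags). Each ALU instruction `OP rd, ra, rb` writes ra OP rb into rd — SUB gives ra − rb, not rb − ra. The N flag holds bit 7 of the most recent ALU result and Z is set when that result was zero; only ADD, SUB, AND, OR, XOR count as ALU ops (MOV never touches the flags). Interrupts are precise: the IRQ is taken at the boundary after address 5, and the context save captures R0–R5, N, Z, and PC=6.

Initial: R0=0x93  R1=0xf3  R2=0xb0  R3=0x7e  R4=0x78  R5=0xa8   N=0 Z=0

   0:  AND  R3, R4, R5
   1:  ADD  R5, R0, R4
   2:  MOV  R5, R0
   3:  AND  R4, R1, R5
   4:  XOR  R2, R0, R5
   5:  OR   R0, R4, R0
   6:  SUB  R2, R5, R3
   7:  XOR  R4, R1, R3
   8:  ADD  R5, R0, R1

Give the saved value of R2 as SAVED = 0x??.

SAVED = 0x00

after  0: R0=0x93 R1=0xf3 R2=0xb0 R3=0x28 R4=0x78 R5=0xa8  N=0 Z=0
after  1: R0=0x93 R1=0xf3 R2=0xb0 R3=0x28 R4=0x78 R5=0x0b  N=0 Z=0
after  2: R0=0x93 R1=0xf3 R2=0xb0 R3=0x28 R4=0x78 R5=0x93  N=0 Z=0
after  3: R0=0x93 R1=0xf3 R2=0xb0 R3=0x28 R4=0x93 R5=0x93  N=1 Z=0
after  4: R0=0x93 R1=0xf3 R2=0x00 R3=0x28 R4=0x93 R5=0x93  N=0 Z=1
after  5: R0=0x93 R1=0xf3 R2=0x00 R3=0x28 R4=0x93 R5=0x93  N=1 Z=0
-- IRQ taken; context saved, return-PC = 6 --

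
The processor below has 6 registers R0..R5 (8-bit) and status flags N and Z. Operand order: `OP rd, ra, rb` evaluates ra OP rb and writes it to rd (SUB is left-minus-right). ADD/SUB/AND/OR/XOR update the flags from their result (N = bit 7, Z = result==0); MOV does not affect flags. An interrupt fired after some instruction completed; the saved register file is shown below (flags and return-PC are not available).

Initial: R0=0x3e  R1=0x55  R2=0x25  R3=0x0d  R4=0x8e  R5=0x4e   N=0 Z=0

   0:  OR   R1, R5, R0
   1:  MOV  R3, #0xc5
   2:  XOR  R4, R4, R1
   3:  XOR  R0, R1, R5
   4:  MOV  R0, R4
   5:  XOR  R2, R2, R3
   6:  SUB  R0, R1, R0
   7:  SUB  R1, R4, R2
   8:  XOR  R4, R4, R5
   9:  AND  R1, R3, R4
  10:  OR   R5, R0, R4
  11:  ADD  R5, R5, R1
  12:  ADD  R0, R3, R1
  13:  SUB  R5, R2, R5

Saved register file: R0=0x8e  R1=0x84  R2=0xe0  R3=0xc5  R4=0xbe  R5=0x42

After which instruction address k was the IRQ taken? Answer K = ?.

K = 11

after  0: R0=0x3e R1=0x7e R2=0x25 R3=0x0d R4=0x8e R5=0x4e  N=0 Z=0
after  1: R0=0x3e R1=0x7e R2=0x25 R3=0xc5 R4=0x8e R5=0x4e  N=0 Z=0
after  2: R0=0x3e R1=0x7e R2=0x25 R3=0xc5 R4=0xf0 R5=0x4e  N=1 Z=0
after  3: R0=0x30 R1=0x7e R2=0x25 R3=0xc5 R4=0xf0 R5=0x4e  N=0 Z=0
after  4: R0=0xf0 R1=0x7e R2=0x25 R3=0xc5 R4=0xf0 R5=0x4e  N=0 Z=0
after  5: R0=0xf0 R1=0x7e R2=0xe0 R3=0xc5 R4=0xf0 R5=0x4e  N=1 Z=0
after  6: R0=0x8e R1=0x7e R2=0xe0 R3=0xc5 R4=0xf0 R5=0x4e  N=1 Z=0
after  7: R0=0x8e R1=0x10 R2=0xe0 R3=0xc5 R4=0xf0 R5=0x4e  N=0 Z=0
after  8: R0=0x8e R1=0x10 R2=0xe0 R3=0xc5 R4=0xbe R5=0x4e  N=1 Z=0
after  9: R0=0x8e R1=0x84 R2=0xe0 R3=0xc5 R4=0xbe R5=0x4e  N=1 Z=0
after 10: R0=0x8e R1=0x84 R2=0xe0 R3=0xc5 R4=0xbe R5=0xbe  N=1 Z=0
after 11: R0=0x8e R1=0x84 R2=0xe0 R3=0xc5 R4=0xbe R5=0x42  N=0 Z=0
-- IRQ taken; context saved, return-PC = 12 --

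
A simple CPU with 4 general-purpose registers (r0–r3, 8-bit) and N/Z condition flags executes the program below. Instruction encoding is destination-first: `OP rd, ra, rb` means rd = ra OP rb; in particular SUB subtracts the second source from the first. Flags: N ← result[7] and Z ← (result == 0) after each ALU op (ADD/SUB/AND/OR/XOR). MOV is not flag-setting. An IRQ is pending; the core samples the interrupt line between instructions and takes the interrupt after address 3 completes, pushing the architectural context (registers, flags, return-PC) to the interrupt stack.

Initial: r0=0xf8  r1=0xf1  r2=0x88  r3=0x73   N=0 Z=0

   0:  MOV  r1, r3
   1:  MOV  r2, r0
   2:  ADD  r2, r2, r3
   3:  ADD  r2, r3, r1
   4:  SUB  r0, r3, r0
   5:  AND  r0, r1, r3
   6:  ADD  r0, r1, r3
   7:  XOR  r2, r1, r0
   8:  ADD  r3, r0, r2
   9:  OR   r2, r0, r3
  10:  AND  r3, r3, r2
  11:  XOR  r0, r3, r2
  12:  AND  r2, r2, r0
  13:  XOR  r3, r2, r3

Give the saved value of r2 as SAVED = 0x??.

SAVED = 0xe6

after  0: r0=0xf8 r1=0x73 r2=0x88 r3=0x73  N=0 Z=0
after  1: r0=0xf8 r1=0x73 r2=0xf8 r3=0x73  N=0 Z=0
after  2: r0=0xf8 r1=0x73 r2=0x6b r3=0x73  N=0 Z=0
after  3: r0=0xf8 r1=0x73 r2=0xe6 r3=0x73  N=1 Z=0
-- IRQ taken; context saved, return-PC = 4 --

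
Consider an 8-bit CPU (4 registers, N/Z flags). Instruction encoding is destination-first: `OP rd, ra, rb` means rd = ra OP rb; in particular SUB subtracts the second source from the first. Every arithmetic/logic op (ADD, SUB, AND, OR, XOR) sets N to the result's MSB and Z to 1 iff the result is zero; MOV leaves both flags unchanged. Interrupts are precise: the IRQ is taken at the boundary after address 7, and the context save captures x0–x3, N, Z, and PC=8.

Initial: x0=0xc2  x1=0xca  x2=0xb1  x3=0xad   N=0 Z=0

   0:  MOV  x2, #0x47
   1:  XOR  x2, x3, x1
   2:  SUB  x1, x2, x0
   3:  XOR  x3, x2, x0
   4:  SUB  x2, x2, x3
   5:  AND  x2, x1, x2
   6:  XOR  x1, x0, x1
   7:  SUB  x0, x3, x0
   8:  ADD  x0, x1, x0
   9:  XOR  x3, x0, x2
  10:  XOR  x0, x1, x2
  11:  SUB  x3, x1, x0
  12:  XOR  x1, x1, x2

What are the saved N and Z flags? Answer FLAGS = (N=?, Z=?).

after  0: x0=0xc2 x1=0xca x2=0x47 x3=0xad  N=0 Z=0
after  1: x0=0xc2 x1=0xca x2=0x67 x3=0xad  N=0 Z=0
after  2: x0=0xc2 x1=0xa5 x2=0x67 x3=0xad  N=1 Z=0
after  3: x0=0xc2 x1=0xa5 x2=0x67 x3=0xa5  N=1 Z=0
after  4: x0=0xc2 x1=0xa5 x2=0xc2 x3=0xa5  N=1 Z=0
after  5: x0=0xc2 x1=0xa5 x2=0x80 x3=0xa5  N=1 Z=0
after  6: x0=0xc2 x1=0x67 x2=0x80 x3=0xa5  N=0 Z=0
after  7: x0=0xe3 x1=0x67 x2=0x80 x3=0xa5  N=1 Z=0
-- IRQ taken; context saved, return-PC = 8 --

FLAGS = (N=1, Z=0)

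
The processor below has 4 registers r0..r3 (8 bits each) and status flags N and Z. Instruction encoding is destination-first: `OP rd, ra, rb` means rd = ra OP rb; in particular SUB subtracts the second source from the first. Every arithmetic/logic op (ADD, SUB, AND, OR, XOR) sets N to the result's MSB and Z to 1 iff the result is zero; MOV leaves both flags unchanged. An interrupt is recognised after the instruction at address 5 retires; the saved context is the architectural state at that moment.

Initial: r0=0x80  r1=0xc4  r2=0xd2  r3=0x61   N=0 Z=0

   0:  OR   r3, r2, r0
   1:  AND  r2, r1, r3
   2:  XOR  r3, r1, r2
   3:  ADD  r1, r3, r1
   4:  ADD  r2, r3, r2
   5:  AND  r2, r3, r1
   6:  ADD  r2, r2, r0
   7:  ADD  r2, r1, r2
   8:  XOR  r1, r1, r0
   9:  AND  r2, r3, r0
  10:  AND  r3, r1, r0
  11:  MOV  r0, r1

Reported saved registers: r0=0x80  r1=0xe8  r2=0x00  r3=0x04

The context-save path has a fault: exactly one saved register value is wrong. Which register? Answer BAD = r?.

BAD = r1

after  0: r0=0x80 r1=0xc4 r2=0xd2 r3=0xd2  N=1 Z=0
after  1: r0=0x80 r1=0xc4 r2=0xc0 r3=0xd2  N=1 Z=0
after  2: r0=0x80 r1=0xc4 r2=0xc0 r3=0x04  N=0 Z=0
after  3: r0=0x80 r1=0xc8 r2=0xc0 r3=0x04  N=1 Z=0
after  4: r0=0x80 r1=0xc8 r2=0xc4 r3=0x04  N=1 Z=0
after  5: r0=0x80 r1=0xc8 r2=0x00 r3=0x04  N=0 Z=1
-- IRQ taken; context saved, return-PC = 6 --
mismatch: r1: reported 0xe8 vs actual 0xc8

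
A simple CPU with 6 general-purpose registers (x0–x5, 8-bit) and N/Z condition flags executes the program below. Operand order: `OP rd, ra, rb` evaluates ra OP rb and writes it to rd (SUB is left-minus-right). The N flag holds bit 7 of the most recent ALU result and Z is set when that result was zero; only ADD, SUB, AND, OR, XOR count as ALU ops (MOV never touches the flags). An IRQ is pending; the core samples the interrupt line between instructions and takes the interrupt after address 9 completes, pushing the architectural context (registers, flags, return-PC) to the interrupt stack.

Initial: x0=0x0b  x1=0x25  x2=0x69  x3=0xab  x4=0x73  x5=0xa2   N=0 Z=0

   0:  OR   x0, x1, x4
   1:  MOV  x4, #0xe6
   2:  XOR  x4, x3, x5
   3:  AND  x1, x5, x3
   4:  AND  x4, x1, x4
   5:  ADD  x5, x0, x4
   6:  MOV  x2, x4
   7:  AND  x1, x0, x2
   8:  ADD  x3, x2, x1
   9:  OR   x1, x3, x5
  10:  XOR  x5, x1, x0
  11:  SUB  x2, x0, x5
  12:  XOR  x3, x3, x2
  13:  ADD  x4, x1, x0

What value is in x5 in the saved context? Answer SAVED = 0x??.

SAVED = 0x77

after  0: x0=0x77 x1=0x25 x2=0x69 x3=0xab x4=0x73 x5=0xa2  N=0 Z=0
after  1: x0=0x77 x1=0x25 x2=0x69 x3=0xab x4=0xe6 x5=0xa2  N=0 Z=0
after  2: x0=0x77 x1=0x25 x2=0x69 x3=0xab x4=0x09 x5=0xa2  N=0 Z=0
after  3: x0=0x77 x1=0xa2 x2=0x69 x3=0xab x4=0x09 x5=0xa2  N=1 Z=0
after  4: x0=0x77 x1=0xa2 x2=0x69 x3=0xab x4=0x00 x5=0xa2  N=0 Z=1
after  5: x0=0x77 x1=0xa2 x2=0x69 x3=0xab x4=0x00 x5=0x77  N=0 Z=0
after  6: x0=0x77 x1=0xa2 x2=0x00 x3=0xab x4=0x00 x5=0x77  N=0 Z=0
after  7: x0=0x77 x1=0x00 x2=0x00 x3=0xab x4=0x00 x5=0x77  N=0 Z=1
after  8: x0=0x77 x1=0x00 x2=0x00 x3=0x00 x4=0x00 x5=0x77  N=0 Z=1
after  9: x0=0x77 x1=0x77 x2=0x00 x3=0x00 x4=0x00 x5=0x77  N=0 Z=0
-- IRQ taken; context saved, return-PC = 10 --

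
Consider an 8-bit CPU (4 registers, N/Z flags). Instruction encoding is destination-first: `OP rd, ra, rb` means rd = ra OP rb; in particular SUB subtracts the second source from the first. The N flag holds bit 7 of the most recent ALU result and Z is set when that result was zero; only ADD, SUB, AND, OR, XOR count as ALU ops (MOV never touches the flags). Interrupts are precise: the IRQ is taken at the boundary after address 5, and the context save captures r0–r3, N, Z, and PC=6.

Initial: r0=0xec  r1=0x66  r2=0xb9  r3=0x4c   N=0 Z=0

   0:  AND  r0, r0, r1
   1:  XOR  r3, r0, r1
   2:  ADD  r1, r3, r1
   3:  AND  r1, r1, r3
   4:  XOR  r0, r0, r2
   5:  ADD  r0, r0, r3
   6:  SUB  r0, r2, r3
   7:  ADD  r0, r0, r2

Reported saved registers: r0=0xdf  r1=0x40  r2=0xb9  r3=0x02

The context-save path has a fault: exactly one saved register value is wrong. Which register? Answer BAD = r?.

BAD = r1

after  0: r0=0x64 r1=0x66 r2=0xb9 r3=0x4c  N=0 Z=0
after  1: r0=0x64 r1=0x66 r2=0xb9 r3=0x02  N=0 Z=0
after  2: r0=0x64 r1=0x68 r2=0xb9 r3=0x02  N=0 Z=0
after  3: r0=0x64 r1=0x00 r2=0xb9 r3=0x02  N=0 Z=1
after  4: r0=0xdd r1=0x00 r2=0xb9 r3=0x02  N=1 Z=0
after  5: r0=0xdf r1=0x00 r2=0xb9 r3=0x02  N=1 Z=0
-- IRQ taken; context saved, return-PC = 6 --
mismatch: r1: reported 0x40 vs actual 0x00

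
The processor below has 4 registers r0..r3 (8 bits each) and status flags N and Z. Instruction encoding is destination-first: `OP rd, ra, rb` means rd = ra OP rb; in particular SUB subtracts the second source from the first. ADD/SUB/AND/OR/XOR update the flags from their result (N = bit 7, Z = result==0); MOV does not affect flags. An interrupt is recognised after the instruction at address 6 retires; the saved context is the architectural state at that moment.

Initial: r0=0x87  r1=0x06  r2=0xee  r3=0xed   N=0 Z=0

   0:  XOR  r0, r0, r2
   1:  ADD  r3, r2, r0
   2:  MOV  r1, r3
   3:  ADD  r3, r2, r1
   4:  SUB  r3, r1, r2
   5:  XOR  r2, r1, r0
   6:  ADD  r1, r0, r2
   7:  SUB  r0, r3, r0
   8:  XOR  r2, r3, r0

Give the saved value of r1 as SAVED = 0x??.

SAVED = 0xa7

after  0: r0=0x69 r1=0x06 r2=0xee r3=0xed  N=0 Z=0
after  1: r0=0x69 r1=0x06 r2=0xee r3=0x57  N=0 Z=0
after  2: r0=0x69 r1=0x57 r2=0xee r3=0x57  N=0 Z=0
after  3: r0=0x69 r1=0x57 r2=0xee r3=0x45  N=0 Z=0
after  4: r0=0x69 r1=0x57 r2=0xee r3=0x69  N=0 Z=0
after  5: r0=0x69 r1=0x57 r2=0x3e r3=0x69  N=0 Z=0
after  6: r0=0x69 r1=0xa7 r2=0x3e r3=0x69  N=1 Z=0
-- IRQ taken; context saved, return-PC = 7 --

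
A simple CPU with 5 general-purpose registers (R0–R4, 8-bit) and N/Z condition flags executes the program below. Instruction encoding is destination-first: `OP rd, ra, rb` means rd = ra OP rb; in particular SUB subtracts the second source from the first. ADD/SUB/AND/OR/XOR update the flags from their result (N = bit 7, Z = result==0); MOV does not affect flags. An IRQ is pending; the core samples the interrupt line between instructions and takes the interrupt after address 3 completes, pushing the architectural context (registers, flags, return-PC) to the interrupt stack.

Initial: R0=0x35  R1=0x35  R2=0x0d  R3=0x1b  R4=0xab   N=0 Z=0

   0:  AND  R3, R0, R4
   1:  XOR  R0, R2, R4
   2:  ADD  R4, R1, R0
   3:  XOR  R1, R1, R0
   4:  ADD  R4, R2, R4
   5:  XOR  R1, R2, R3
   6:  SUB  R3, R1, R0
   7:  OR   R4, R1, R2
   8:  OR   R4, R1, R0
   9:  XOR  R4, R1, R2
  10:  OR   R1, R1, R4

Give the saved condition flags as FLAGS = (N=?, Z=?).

after  0: R0=0x35 R1=0x35 R2=0x0d R3=0x21 R4=0xab  N=0 Z=0
after  1: R0=0xa6 R1=0x35 R2=0x0d R3=0x21 R4=0xab  N=1 Z=0
after  2: R0=0xa6 R1=0x35 R2=0x0d R3=0x21 R4=0xdb  N=1 Z=0
after  3: R0=0xa6 R1=0x93 R2=0x0d R3=0x21 R4=0xdb  N=1 Z=0
-- IRQ taken; context saved, return-PC = 4 --

FLAGS = (N=1, Z=0)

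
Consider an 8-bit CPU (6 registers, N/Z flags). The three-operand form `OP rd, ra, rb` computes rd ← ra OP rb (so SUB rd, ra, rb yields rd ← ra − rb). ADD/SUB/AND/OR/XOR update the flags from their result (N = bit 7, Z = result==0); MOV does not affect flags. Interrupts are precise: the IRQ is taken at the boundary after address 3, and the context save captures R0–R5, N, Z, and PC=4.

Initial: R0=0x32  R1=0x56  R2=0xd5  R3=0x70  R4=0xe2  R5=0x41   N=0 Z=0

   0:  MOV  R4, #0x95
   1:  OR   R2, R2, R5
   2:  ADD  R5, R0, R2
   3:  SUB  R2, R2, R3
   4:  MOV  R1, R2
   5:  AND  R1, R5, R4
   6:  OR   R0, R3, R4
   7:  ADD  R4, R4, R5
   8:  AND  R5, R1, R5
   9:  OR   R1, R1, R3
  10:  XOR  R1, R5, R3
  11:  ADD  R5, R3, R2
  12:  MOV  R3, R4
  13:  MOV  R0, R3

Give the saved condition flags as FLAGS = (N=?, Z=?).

after  0: R0=0x32 R1=0x56 R2=0xd5 R3=0x70 R4=0x95 R5=0x41  N=0 Z=0
after  1: R0=0x32 R1=0x56 R2=0xd5 R3=0x70 R4=0x95 R5=0x41  N=1 Z=0
after  2: R0=0x32 R1=0x56 R2=0xd5 R3=0x70 R4=0x95 R5=0x07  N=0 Z=0
after  3: R0=0x32 R1=0x56 R2=0x65 R3=0x70 R4=0x95 R5=0x07  N=0 Z=0
-- IRQ taken; context saved, return-PC = 4 --

FLAGS = (N=0, Z=0)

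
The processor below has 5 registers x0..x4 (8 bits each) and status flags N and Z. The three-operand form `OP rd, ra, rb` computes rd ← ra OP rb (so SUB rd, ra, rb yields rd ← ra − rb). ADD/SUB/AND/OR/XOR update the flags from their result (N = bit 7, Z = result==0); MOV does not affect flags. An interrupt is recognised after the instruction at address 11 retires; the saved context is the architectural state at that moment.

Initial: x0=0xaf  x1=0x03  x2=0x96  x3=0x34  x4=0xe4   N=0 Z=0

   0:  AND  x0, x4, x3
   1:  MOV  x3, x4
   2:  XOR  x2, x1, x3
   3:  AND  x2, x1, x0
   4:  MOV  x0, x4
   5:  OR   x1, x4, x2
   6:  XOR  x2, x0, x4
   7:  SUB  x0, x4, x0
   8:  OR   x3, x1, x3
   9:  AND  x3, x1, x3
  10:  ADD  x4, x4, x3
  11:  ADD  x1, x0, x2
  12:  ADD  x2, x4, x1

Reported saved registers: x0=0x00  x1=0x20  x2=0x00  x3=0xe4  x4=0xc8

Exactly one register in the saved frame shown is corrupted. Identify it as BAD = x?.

after  0: x0=0x24 x1=0x03 x2=0x96 x3=0x34 x4=0xe4  N=0 Z=0
after  1: x0=0x24 x1=0x03 x2=0x96 x3=0xe4 x4=0xe4  N=0 Z=0
after  2: x0=0x24 x1=0x03 x2=0xe7 x3=0xe4 x4=0xe4  N=1 Z=0
after  3: x0=0x24 x1=0x03 x2=0x00 x3=0xe4 x4=0xe4  N=0 Z=1
after  4: x0=0xe4 x1=0x03 x2=0x00 x3=0xe4 x4=0xe4  N=0 Z=1
after  5: x0=0xe4 x1=0xe4 x2=0x00 x3=0xe4 x4=0xe4  N=1 Z=0
after  6: x0=0xe4 x1=0xe4 x2=0x00 x3=0xe4 x4=0xe4  N=0 Z=1
after  7: x0=0x00 x1=0xe4 x2=0x00 x3=0xe4 x4=0xe4  N=0 Z=1
after  8: x0=0x00 x1=0xe4 x2=0x00 x3=0xe4 x4=0xe4  N=1 Z=0
after  9: x0=0x00 x1=0xe4 x2=0x00 x3=0xe4 x4=0xe4  N=1 Z=0
after 10: x0=0x00 x1=0xe4 x2=0x00 x3=0xe4 x4=0xc8  N=1 Z=0
after 11: x0=0x00 x1=0x00 x2=0x00 x3=0xe4 x4=0xc8  N=0 Z=1
-- IRQ taken; context saved, return-PC = 12 --
mismatch: x1: reported 0x20 vs actual 0x00

BAD = x1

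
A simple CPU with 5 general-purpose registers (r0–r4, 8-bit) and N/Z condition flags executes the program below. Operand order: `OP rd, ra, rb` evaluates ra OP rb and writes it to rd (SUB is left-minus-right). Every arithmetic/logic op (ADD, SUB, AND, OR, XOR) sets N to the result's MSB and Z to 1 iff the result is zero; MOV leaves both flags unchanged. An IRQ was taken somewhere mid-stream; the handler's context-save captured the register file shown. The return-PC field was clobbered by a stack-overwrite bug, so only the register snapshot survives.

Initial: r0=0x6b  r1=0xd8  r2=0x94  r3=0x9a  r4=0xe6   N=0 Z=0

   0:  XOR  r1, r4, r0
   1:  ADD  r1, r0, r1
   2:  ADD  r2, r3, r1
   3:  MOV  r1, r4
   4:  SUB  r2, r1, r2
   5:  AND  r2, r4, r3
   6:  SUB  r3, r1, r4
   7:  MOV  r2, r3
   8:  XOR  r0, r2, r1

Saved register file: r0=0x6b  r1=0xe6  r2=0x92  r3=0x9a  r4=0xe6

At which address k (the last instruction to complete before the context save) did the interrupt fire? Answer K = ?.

K = 3

after  0: r0=0x6b r1=0x8d r2=0x94 r3=0x9a r4=0xe6  N=1 Z=0
after  1: r0=0x6b r1=0xf8 r2=0x94 r3=0x9a r4=0xe6  N=1 Z=0
after  2: r0=0x6b r1=0xf8 r2=0x92 r3=0x9a r4=0xe6  N=1 Z=0
after  3: r0=0x6b r1=0xe6 r2=0x92 r3=0x9a r4=0xe6  N=1 Z=0
-- IRQ taken; context saved, return-PC = 4 --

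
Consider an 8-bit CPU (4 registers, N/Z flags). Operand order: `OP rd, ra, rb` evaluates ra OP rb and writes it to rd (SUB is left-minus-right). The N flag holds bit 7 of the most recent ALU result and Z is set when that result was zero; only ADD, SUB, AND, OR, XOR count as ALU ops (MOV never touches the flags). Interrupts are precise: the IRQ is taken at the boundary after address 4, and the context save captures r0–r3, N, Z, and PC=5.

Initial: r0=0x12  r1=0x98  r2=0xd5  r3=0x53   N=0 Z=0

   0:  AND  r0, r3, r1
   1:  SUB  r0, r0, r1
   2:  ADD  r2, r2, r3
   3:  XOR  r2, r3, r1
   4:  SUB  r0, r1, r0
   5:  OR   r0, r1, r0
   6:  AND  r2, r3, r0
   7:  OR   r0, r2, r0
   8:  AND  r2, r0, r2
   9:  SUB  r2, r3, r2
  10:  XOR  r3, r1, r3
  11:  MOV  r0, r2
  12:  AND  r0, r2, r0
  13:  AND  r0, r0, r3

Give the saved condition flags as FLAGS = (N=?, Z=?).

FLAGS = (N=0, Z=0)

after  0: r0=0x10 r1=0x98 r2=0xd5 r3=0x53  N=0 Z=0
after  1: r0=0x78 r1=0x98 r2=0xd5 r3=0x53  N=0 Z=0
after  2: r0=0x78 r1=0x98 r2=0x28 r3=0x53  N=0 Z=0
after  3: r0=0x78 r1=0x98 r2=0xcb r3=0x53  N=1 Z=0
after  4: r0=0x20 r1=0x98 r2=0xcb r3=0x53  N=0 Z=0
-- IRQ taken; context saved, return-PC = 5 --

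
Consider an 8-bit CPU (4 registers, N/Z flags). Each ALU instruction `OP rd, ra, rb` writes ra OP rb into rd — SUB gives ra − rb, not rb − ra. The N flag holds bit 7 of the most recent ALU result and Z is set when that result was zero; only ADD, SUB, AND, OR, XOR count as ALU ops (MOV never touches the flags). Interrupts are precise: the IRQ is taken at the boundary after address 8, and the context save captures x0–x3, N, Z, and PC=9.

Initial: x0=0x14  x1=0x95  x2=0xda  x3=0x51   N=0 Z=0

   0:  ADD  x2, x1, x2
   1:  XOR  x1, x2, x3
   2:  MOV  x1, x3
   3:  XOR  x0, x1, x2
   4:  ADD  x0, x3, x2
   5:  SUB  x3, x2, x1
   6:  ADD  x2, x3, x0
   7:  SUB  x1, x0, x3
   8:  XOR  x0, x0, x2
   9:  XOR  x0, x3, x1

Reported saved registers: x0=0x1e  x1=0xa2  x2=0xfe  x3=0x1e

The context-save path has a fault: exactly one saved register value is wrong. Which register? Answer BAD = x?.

after  0: x0=0x14 x1=0x95 x2=0x6f x3=0x51  N=0 Z=0
after  1: x0=0x14 x1=0x3e x2=0x6f x3=0x51  N=0 Z=0
after  2: x0=0x14 x1=0x51 x2=0x6f x3=0x51  N=0 Z=0
after  3: x0=0x3e x1=0x51 x2=0x6f x3=0x51  N=0 Z=0
after  4: x0=0xc0 x1=0x51 x2=0x6f x3=0x51  N=1 Z=0
after  5: x0=0xc0 x1=0x51 x2=0x6f x3=0x1e  N=0 Z=0
after  6: x0=0xc0 x1=0x51 x2=0xde x3=0x1e  N=1 Z=0
after  7: x0=0xc0 x1=0xa2 x2=0xde x3=0x1e  N=1 Z=0
after  8: x0=0x1e x1=0xa2 x2=0xde x3=0x1e  N=0 Z=0
-- IRQ taken; context saved, return-PC = 9 --
mismatch: x2: reported 0xfe vs actual 0xde

BAD = x2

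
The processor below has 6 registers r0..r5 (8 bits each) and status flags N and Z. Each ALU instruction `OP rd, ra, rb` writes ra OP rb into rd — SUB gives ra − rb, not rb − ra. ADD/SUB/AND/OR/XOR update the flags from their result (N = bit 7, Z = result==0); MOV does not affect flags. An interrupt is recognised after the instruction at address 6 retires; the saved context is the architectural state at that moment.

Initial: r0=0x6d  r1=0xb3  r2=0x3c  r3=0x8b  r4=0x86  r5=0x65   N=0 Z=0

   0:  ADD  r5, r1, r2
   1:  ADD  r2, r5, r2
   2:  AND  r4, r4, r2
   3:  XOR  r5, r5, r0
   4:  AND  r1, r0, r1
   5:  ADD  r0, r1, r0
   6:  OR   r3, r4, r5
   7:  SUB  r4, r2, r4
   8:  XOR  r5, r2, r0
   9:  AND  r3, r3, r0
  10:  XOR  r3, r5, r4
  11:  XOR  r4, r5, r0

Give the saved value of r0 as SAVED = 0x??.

SAVED = 0x8e

after  0: r0=0x6d r1=0xb3 r2=0x3c r3=0x8b r4=0x86 r5=0xef  N=1 Z=0
after  1: r0=0x6d r1=0xb3 r2=0x2b r3=0x8b r4=0x86 r5=0xef  N=0 Z=0
after  2: r0=0x6d r1=0xb3 r2=0x2b r3=0x8b r4=0x02 r5=0xef  N=0 Z=0
after  3: r0=0x6d r1=0xb3 r2=0x2b r3=0x8b r4=0x02 r5=0x82  N=1 Z=0
after  4: r0=0x6d r1=0x21 r2=0x2b r3=0x8b r4=0x02 r5=0x82  N=0 Z=0
after  5: r0=0x8e r1=0x21 r2=0x2b r3=0x8b r4=0x02 r5=0x82  N=1 Z=0
after  6: r0=0x8e r1=0x21 r2=0x2b r3=0x82 r4=0x02 r5=0x82  N=1 Z=0
-- IRQ taken; context saved, return-PC = 7 --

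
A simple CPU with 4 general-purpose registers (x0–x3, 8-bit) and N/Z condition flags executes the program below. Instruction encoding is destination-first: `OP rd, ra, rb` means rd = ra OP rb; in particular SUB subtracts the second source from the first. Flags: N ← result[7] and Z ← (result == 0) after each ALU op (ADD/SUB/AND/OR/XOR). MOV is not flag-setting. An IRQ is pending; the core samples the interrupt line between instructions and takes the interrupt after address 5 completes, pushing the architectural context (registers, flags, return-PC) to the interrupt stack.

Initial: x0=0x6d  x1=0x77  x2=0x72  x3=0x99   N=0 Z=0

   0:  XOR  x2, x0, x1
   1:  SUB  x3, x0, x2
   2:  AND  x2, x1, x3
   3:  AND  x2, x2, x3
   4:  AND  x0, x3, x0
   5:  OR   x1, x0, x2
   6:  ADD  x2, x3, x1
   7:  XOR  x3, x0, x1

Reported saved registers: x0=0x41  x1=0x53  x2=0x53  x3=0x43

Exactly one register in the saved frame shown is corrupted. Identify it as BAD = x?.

after  0: x0=0x6d x1=0x77 x2=0x1a x3=0x99  N=0 Z=0
after  1: x0=0x6d x1=0x77 x2=0x1a x3=0x53  N=0 Z=0
after  2: x0=0x6d x1=0x77 x2=0x53 x3=0x53  N=0 Z=0
after  3: x0=0x6d x1=0x77 x2=0x53 x3=0x53  N=0 Z=0
after  4: x0=0x41 x1=0x77 x2=0x53 x3=0x53  N=0 Z=0
after  5: x0=0x41 x1=0x53 x2=0x53 x3=0x53  N=0 Z=0
-- IRQ taken; context saved, return-PC = 6 --
mismatch: x3: reported 0x43 vs actual 0x53

BAD = x3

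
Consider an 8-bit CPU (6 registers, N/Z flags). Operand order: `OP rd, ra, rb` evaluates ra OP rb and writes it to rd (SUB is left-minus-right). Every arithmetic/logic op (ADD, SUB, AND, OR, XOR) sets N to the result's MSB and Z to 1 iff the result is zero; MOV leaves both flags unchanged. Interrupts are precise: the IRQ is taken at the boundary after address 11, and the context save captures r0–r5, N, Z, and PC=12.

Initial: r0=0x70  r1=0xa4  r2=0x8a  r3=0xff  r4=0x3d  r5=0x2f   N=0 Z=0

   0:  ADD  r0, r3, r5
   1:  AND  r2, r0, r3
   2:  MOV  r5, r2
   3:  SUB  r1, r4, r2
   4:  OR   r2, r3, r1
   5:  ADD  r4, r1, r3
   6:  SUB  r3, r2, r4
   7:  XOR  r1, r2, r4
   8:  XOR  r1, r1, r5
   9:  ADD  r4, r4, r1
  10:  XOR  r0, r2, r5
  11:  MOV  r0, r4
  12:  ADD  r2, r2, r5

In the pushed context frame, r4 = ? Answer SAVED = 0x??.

SAVED = 0xed

after  0: r0=0x2e r1=0xa4 r2=0x8a r3=0xff r4=0x3d r5=0x2f  N=0 Z=0
after  1: r0=0x2e r1=0xa4 r2=0x2e r3=0xff r4=0x3d r5=0x2f  N=0 Z=0
after  2: r0=0x2e r1=0xa4 r2=0x2e r3=0xff r4=0x3d r5=0x2e  N=0 Z=0
after  3: r0=0x2e r1=0x0f r2=0x2e r3=0xff r4=0x3d r5=0x2e  N=0 Z=0
after  4: r0=0x2e r1=0x0f r2=0xff r3=0xff r4=0x3d r5=0x2e  N=1 Z=0
after  5: r0=0x2e r1=0x0f r2=0xff r3=0xff r4=0x0e r5=0x2e  N=0 Z=0
after  6: r0=0x2e r1=0x0f r2=0xff r3=0xf1 r4=0x0e r5=0x2e  N=1 Z=0
after  7: r0=0x2e r1=0xf1 r2=0xff r3=0xf1 r4=0x0e r5=0x2e  N=1 Z=0
after  8: r0=0x2e r1=0xdf r2=0xff r3=0xf1 r4=0x0e r5=0x2e  N=1 Z=0
after  9: r0=0x2e r1=0xdf r2=0xff r3=0xf1 r4=0xed r5=0x2e  N=1 Z=0
after 10: r0=0xd1 r1=0xdf r2=0xff r3=0xf1 r4=0xed r5=0x2e  N=1 Z=0
after 11: r0=0xed r1=0xdf r2=0xff r3=0xf1 r4=0xed r5=0x2e  N=1 Z=0
-- IRQ taken; context saved, return-PC = 12 --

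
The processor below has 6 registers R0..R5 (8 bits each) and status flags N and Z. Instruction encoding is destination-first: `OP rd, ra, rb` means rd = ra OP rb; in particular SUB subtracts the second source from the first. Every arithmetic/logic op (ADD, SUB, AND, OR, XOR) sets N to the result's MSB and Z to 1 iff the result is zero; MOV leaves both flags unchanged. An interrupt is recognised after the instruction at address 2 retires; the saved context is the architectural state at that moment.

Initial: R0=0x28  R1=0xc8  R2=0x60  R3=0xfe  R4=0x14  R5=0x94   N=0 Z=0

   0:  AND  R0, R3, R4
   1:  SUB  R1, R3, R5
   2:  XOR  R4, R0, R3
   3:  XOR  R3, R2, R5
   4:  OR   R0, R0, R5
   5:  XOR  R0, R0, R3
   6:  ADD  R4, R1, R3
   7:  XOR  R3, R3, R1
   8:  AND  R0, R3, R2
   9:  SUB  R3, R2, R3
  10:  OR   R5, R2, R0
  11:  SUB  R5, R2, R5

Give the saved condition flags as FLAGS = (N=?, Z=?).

after  0: R0=0x14 R1=0xc8 R2=0x60 R3=0xfe R4=0x14 R5=0x94  N=0 Z=0
after  1: R0=0x14 R1=0x6a R2=0x60 R3=0xfe R4=0x14 R5=0x94  N=0 Z=0
after  2: R0=0x14 R1=0x6a R2=0x60 R3=0xfe R4=0xea R5=0x94  N=1 Z=0
-- IRQ taken; context saved, return-PC = 3 --

FLAGS = (N=1, Z=0)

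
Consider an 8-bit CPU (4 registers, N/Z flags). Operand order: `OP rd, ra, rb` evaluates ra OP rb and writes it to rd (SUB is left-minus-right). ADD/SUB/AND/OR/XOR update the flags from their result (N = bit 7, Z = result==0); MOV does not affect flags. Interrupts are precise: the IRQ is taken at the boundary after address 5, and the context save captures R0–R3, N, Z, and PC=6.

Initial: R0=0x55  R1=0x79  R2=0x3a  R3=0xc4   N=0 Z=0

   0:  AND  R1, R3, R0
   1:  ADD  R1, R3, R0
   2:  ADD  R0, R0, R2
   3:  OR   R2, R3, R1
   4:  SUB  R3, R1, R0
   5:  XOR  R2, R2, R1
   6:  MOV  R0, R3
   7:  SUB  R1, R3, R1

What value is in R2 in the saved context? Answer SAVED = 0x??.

SAVED = 0xc4

after  0: R0=0x55 R1=0x44 R2=0x3a R3=0xc4  N=0 Z=0
after  1: R0=0x55 R1=0x19 R2=0x3a R3=0xc4  N=0 Z=0
after  2: R0=0x8f R1=0x19 R2=0x3a R3=0xc4  N=1 Z=0
after  3: R0=0x8f R1=0x19 R2=0xdd R3=0xc4  N=1 Z=0
after  4: R0=0x8f R1=0x19 R2=0xdd R3=0x8a  N=1 Z=0
after  5: R0=0x8f R1=0x19 R2=0xc4 R3=0x8a  N=1 Z=0
-- IRQ taken; context saved, return-PC = 6 --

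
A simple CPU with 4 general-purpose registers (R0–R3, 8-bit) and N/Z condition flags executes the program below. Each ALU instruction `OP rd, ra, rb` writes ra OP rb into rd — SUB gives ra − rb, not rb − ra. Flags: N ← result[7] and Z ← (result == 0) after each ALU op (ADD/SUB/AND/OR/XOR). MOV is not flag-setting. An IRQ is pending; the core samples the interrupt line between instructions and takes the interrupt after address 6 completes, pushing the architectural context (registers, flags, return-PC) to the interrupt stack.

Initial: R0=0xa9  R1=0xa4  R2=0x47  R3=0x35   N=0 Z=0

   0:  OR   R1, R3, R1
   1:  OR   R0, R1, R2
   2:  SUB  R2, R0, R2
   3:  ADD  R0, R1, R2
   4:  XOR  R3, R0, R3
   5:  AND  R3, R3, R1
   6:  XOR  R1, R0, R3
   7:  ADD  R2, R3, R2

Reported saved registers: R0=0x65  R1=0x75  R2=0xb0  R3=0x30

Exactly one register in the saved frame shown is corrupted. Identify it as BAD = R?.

after  0: R0=0xa9 R1=0xb5 R2=0x47 R3=0x35  N=1 Z=0
after  1: R0=0xf7 R1=0xb5 R2=0x47 R3=0x35  N=1 Z=0
after  2: R0=0xf7 R1=0xb5 R2=0xb0 R3=0x35  N=1 Z=0
after  3: R0=0x65 R1=0xb5 R2=0xb0 R3=0x35  N=0 Z=0
after  4: R0=0x65 R1=0xb5 R2=0xb0 R3=0x50  N=0 Z=0
after  5: R0=0x65 R1=0xb5 R2=0xb0 R3=0x10  N=0 Z=0
after  6: R0=0x65 R1=0x75 R2=0xb0 R3=0x10  N=0 Z=0
-- IRQ taken; context saved, return-PC = 7 --
mismatch: R3: reported 0x30 vs actual 0x10

BAD = R3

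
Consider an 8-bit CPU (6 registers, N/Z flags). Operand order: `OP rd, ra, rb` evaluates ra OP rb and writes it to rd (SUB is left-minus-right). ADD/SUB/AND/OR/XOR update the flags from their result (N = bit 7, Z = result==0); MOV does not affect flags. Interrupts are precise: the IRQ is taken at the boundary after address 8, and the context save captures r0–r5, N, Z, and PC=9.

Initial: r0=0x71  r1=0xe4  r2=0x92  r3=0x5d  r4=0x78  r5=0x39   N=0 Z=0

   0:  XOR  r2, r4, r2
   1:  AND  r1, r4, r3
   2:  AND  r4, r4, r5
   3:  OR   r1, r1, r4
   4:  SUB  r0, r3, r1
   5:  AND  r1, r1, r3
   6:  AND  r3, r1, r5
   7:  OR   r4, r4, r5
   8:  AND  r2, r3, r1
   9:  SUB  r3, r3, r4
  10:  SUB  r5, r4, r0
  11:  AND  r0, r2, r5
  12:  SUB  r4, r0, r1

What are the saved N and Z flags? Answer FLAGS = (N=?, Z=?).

after  0: r0=0x71 r1=0xe4 r2=0xea r3=0x5d r4=0x78 r5=0x39  N=1 Z=0
after  1: r0=0x71 r1=0x58 r2=0xea r3=0x5d r4=0x78 r5=0x39  N=0 Z=0
after  2: r0=0x71 r1=0x58 r2=0xea r3=0x5d r4=0x38 r5=0x39  N=0 Z=0
after  3: r0=0x71 r1=0x78 r2=0xea r3=0x5d r4=0x38 r5=0x39  N=0 Z=0
after  4: r0=0xe5 r1=0x78 r2=0xea r3=0x5d r4=0x38 r5=0x39  N=1 Z=0
after  5: r0=0xe5 r1=0x58 r2=0xea r3=0x5d r4=0x38 r5=0x39  N=0 Z=0
after  6: r0=0xe5 r1=0x58 r2=0xea r3=0x18 r4=0x38 r5=0x39  N=0 Z=0
after  7: r0=0xe5 r1=0x58 r2=0xea r3=0x18 r4=0x39 r5=0x39  N=0 Z=0
after  8: r0=0xe5 r1=0x58 r2=0x18 r3=0x18 r4=0x39 r5=0x39  N=0 Z=0
-- IRQ taken; context saved, return-PC = 9 --

FLAGS = (N=0, Z=0)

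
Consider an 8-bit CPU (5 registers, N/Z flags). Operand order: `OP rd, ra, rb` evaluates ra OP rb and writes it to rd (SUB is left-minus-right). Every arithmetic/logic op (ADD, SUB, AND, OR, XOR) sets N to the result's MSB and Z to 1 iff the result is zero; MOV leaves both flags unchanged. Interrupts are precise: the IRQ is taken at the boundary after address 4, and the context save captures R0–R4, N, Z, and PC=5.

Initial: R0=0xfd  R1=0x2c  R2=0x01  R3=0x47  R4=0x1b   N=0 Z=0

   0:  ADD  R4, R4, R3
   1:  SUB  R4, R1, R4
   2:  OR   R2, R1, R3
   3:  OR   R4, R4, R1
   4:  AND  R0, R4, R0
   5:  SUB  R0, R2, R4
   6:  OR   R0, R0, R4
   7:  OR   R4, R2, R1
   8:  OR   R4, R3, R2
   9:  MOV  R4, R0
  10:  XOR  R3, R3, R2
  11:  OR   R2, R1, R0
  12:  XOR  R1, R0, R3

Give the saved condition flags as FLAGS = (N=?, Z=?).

FLAGS = (N=1, Z=0)

after  0: R0=0xfd R1=0x2c R2=0x01 R3=0x47 R4=0x62  N=0 Z=0
after  1: R0=0xfd R1=0x2c R2=0x01 R3=0x47 R4=0xca  N=1 Z=0
after  2: R0=0xfd R1=0x2c R2=0x6f R3=0x47 R4=0xca  N=0 Z=0
after  3: R0=0xfd R1=0x2c R2=0x6f R3=0x47 R4=0xee  N=1 Z=0
after  4: R0=0xec R1=0x2c R2=0x6f R3=0x47 R4=0xee  N=1 Z=0
-- IRQ taken; context saved, return-PC = 5 --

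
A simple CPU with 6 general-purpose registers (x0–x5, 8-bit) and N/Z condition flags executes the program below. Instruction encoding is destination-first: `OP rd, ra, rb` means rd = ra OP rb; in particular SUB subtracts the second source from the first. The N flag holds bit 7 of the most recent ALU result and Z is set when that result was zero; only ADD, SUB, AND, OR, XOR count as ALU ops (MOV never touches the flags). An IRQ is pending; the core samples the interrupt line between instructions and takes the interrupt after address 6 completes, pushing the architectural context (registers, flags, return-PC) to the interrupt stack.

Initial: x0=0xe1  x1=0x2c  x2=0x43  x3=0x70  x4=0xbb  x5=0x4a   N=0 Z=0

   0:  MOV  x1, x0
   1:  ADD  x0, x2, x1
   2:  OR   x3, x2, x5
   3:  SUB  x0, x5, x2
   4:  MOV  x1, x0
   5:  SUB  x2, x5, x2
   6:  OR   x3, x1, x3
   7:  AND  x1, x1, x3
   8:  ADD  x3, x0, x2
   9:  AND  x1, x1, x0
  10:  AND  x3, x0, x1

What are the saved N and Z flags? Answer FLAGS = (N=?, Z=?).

FLAGS = (N=0, Z=0)

after  0: x0=0xe1 x1=0xe1 x2=0x43 x3=0x70 x4=0xbb x5=0x4a  N=0 Z=0
after  1: x0=0x24 x1=0xe1 x2=0x43 x3=0x70 x4=0xbb x5=0x4a  N=0 Z=0
after  2: x0=0x24 x1=0xe1 x2=0x43 x3=0x4b x4=0xbb x5=0x4a  N=0 Z=0
after  3: x0=0x07 x1=0xe1 x2=0x43 x3=0x4b x4=0xbb x5=0x4a  N=0 Z=0
after  4: x0=0x07 x1=0x07 x2=0x43 x3=0x4b x4=0xbb x5=0x4a  N=0 Z=0
after  5: x0=0x07 x1=0x07 x2=0x07 x3=0x4b x4=0xbb x5=0x4a  N=0 Z=0
after  6: x0=0x07 x1=0x07 x2=0x07 x3=0x4f x4=0xbb x5=0x4a  N=0 Z=0
-- IRQ taken; context saved, return-PC = 7 --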